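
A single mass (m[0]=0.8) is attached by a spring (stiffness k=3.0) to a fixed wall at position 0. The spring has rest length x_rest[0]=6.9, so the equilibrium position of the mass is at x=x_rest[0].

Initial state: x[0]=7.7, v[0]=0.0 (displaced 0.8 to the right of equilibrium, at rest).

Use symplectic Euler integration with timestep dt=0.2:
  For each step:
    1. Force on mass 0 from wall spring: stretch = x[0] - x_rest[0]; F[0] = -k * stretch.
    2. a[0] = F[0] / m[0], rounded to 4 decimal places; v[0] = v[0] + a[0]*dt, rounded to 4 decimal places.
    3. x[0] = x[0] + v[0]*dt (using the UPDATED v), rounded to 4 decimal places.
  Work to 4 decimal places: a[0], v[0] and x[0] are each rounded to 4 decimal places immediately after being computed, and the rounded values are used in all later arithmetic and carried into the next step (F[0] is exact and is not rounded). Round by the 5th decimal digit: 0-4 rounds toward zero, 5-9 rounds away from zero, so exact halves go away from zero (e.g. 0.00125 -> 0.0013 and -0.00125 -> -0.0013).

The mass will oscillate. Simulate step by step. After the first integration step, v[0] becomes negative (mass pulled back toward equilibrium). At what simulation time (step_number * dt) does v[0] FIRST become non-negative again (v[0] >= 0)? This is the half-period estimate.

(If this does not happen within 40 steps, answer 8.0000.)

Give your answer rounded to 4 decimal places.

Step 0: x=[7.7000] v=[0.0000]
Step 1: x=[7.5800] v=[-0.6000]
Step 2: x=[7.3580] v=[-1.1100]
Step 3: x=[7.0673] v=[-1.4535]
Step 4: x=[6.7515] v=[-1.5790]
Step 5: x=[6.4580] v=[-1.4676]
Step 6: x=[6.2308] v=[-1.1361]
Step 7: x=[6.1040] v=[-0.6342]
Step 8: x=[6.0966] v=[-0.0372]
Step 9: x=[6.2097] v=[0.5654]
First v>=0 after going negative at step 9, time=1.8000

Answer: 1.8000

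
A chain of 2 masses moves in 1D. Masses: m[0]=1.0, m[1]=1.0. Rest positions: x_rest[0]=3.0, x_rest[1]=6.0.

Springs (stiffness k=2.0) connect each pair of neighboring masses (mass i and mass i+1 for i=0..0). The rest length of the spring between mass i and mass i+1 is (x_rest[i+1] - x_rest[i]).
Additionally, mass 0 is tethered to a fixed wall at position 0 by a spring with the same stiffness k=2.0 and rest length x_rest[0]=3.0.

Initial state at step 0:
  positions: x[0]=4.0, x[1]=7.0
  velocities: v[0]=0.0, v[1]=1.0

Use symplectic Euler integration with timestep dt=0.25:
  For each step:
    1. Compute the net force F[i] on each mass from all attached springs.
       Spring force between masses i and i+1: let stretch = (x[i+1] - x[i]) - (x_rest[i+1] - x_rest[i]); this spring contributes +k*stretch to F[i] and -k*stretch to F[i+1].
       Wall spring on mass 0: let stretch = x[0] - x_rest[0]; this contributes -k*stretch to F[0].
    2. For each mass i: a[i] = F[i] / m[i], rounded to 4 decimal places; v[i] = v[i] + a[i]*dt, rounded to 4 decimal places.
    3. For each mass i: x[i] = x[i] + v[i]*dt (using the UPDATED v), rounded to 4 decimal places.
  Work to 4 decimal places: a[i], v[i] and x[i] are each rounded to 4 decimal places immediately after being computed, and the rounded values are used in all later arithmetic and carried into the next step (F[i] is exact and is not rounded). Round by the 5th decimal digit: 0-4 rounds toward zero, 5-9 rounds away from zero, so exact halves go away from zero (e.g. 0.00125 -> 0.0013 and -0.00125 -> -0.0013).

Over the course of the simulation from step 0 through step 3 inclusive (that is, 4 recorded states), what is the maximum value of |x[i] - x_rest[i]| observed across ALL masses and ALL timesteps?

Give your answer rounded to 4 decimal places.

Answer: 1.5605

Derivation:
Step 0: x=[4.0000 7.0000] v=[0.0000 1.0000]
Step 1: x=[3.8750 7.2500] v=[-0.5000 1.0000]
Step 2: x=[3.6875 7.4531] v=[-0.7500 0.8125]
Step 3: x=[3.5098 7.5605] v=[-0.7110 0.4297]
Max displacement = 1.5605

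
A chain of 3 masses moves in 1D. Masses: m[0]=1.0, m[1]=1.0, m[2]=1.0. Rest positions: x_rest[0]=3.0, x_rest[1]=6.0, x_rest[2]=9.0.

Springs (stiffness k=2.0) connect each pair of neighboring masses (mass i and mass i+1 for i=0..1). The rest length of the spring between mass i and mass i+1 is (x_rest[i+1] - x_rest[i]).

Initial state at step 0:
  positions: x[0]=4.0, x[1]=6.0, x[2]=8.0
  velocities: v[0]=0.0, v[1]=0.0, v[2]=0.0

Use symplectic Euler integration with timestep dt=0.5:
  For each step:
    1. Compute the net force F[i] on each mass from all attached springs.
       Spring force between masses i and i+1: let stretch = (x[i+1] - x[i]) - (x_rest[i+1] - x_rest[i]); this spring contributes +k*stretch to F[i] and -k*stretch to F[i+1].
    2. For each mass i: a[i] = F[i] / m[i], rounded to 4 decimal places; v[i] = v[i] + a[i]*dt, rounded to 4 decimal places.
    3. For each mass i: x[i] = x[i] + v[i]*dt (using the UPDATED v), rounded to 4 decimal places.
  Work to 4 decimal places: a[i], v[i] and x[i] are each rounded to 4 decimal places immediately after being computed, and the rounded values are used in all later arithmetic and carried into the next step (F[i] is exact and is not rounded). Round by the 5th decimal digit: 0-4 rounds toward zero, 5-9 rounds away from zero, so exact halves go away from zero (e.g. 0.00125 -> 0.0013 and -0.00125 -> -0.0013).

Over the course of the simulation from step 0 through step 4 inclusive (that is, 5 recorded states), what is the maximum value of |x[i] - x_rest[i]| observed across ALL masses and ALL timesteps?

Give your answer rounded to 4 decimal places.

Step 0: x=[4.0000 6.0000 8.0000] v=[0.0000 0.0000 0.0000]
Step 1: x=[3.5000 6.0000 8.5000] v=[-1.0000 0.0000 1.0000]
Step 2: x=[2.7500 6.0000 9.2500] v=[-1.5000 0.0000 1.5000]
Step 3: x=[2.1250 6.0000 9.8750] v=[-1.2500 0.0000 1.2500]
Step 4: x=[1.9375 6.0000 10.0625] v=[-0.3750 0.0000 0.3750]
Max displacement = 1.0625

Answer: 1.0625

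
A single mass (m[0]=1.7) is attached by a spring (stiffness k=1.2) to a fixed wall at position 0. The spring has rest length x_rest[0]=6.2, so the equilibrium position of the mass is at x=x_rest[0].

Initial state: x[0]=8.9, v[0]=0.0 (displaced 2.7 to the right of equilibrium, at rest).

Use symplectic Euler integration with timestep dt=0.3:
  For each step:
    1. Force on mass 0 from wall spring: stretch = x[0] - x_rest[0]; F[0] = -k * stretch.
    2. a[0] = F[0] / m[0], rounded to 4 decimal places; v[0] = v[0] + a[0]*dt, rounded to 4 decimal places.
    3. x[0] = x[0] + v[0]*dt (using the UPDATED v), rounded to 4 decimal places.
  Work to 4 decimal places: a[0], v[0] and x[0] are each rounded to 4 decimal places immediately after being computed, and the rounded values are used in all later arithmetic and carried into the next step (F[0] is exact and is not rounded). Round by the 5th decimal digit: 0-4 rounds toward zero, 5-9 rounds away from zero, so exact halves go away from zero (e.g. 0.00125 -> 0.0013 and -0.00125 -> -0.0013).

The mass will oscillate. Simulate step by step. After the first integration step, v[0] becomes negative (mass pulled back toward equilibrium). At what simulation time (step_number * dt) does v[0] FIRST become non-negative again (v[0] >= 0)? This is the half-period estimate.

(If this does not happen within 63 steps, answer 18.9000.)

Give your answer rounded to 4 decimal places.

Step 0: x=[8.9000] v=[0.0000]
Step 1: x=[8.7285] v=[-0.5718]
Step 2: x=[8.3963] v=[-1.1072]
Step 3: x=[7.9246] v=[-1.5723]
Step 4: x=[7.3434] v=[-1.9375]
Step 5: x=[6.6895] v=[-2.1796]
Step 6: x=[6.0045] v=[-2.2833]
Step 7: x=[5.3319] v=[-2.2419]
Step 8: x=[4.7145] v=[-2.0581]
Step 9: x=[4.1915] v=[-1.7435]
Step 10: x=[3.7960] v=[-1.3182]
Step 11: x=[3.5533] v=[-0.8091]
Step 12: x=[3.4787] v=[-0.2486]
Step 13: x=[3.5770] v=[0.3277]
First v>=0 after going negative at step 13, time=3.9000

Answer: 3.9000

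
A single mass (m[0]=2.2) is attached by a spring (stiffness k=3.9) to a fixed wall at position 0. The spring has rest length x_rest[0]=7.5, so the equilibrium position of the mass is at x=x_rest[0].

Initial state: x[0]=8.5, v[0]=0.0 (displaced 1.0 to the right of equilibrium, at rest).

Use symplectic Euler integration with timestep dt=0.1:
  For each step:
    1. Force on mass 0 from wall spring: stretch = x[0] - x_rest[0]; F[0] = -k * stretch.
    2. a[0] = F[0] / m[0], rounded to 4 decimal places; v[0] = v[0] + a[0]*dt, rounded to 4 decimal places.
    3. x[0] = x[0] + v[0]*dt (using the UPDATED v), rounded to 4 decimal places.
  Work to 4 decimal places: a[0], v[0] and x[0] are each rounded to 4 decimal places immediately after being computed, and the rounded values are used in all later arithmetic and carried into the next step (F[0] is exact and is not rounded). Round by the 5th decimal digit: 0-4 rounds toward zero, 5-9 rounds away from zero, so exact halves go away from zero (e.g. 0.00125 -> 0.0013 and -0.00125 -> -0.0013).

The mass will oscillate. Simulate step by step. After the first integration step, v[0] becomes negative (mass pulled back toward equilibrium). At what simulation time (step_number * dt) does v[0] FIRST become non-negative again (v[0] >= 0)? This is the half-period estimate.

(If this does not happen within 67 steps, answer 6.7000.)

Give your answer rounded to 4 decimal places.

Answer: 2.4000

Derivation:
Step 0: x=[8.5000] v=[0.0000]
Step 1: x=[8.4823] v=[-0.1773]
Step 2: x=[8.4472] v=[-0.3514]
Step 3: x=[8.3953] v=[-0.5193]
Step 4: x=[8.3275] v=[-0.6780]
Step 5: x=[8.2450] v=[-0.8247]
Step 6: x=[8.1493] v=[-0.9568]
Step 7: x=[8.0421] v=[-1.0719]
Step 8: x=[7.9253] v=[-1.1680]
Step 9: x=[7.8010] v=[-1.2434]
Step 10: x=[7.6713] v=[-1.2968]
Step 11: x=[7.5386] v=[-1.3272]
Step 12: x=[7.4052] v=[-1.3340]
Step 13: x=[7.2735] v=[-1.3172]
Step 14: x=[7.1458] v=[-1.2771]
Step 15: x=[7.0244] v=[-1.2143]
Step 16: x=[6.9114] v=[-1.1300]
Step 17: x=[6.8088] v=[-1.0257]
Step 18: x=[6.7185] v=[-0.9032]
Step 19: x=[6.6420] v=[-0.7647]
Step 20: x=[6.5807] v=[-0.6126]
Step 21: x=[6.5357] v=[-0.4496]
Step 22: x=[6.5078] v=[-0.2787]
Step 23: x=[6.4975] v=[-0.1028]
Step 24: x=[6.5050] v=[0.0749]
First v>=0 after going negative at step 24, time=2.4000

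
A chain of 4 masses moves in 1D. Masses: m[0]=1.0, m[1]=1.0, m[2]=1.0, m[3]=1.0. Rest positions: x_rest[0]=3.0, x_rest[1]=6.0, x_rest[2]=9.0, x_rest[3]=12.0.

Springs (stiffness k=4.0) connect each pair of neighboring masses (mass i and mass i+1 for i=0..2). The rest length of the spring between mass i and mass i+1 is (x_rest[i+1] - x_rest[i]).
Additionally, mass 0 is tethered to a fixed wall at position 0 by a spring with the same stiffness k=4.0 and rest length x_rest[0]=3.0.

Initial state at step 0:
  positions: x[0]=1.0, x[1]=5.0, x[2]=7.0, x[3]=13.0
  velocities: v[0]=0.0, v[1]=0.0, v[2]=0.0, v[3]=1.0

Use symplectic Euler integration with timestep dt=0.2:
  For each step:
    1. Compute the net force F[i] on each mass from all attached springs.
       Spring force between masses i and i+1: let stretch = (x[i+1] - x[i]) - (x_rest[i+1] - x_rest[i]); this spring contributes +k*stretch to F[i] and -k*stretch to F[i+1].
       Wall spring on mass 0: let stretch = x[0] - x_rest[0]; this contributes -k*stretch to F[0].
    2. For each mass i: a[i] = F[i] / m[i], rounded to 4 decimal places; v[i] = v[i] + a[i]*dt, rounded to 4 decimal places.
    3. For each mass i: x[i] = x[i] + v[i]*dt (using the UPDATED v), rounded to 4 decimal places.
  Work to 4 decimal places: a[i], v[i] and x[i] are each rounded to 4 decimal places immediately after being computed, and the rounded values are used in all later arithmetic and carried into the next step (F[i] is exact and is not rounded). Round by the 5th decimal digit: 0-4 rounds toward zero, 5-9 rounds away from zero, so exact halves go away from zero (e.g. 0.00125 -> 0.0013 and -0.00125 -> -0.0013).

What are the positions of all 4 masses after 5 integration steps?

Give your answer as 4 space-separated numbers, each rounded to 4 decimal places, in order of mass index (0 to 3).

Step 0: x=[1.0000 5.0000 7.0000 13.0000] v=[0.0000 0.0000 0.0000 1.0000]
Step 1: x=[1.4800 4.6800 7.6400 12.7200] v=[2.4000 -1.6000 3.2000 -1.4000]
Step 2: x=[2.2352 4.3216 8.6192 12.1072] v=[3.7760 -1.7920 4.8960 -3.0640]
Step 3: x=[2.9666 4.3170 9.4689 11.4163] v=[3.6570 -0.0230 4.2483 -3.4544]
Step 4: x=[3.4394 4.9206 9.8058 10.8938] v=[2.3640 3.0182 1.6847 -2.6123]
Step 5: x=[3.5989 6.0689 9.5352 10.6773] v=[0.7974 5.7414 -1.3531 -1.0827]

Answer: 3.5989 6.0689 9.5352 10.6773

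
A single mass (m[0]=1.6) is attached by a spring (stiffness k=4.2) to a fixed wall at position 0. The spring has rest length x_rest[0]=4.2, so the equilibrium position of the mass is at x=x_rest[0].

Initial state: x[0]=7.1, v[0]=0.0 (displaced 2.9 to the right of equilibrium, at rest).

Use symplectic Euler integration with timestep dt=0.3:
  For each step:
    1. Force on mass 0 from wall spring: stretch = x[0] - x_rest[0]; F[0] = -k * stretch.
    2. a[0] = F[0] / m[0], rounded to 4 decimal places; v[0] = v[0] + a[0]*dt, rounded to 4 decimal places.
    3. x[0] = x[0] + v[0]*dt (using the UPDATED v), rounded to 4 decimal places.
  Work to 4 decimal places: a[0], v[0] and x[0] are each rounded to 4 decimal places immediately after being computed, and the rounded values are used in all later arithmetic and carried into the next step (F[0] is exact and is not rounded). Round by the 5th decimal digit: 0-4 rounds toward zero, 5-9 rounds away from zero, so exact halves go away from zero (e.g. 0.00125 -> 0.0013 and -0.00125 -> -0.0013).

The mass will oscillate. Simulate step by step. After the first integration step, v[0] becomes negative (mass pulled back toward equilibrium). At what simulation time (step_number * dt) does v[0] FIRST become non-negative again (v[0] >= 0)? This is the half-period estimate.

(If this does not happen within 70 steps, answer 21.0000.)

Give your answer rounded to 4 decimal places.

Answer: 2.1000

Derivation:
Step 0: x=[7.1000] v=[0.0000]
Step 1: x=[6.4149] v=[-2.2838]
Step 2: x=[5.2065] v=[-4.0280]
Step 3: x=[3.7603] v=[-4.8206]
Step 4: x=[2.4180] v=[-4.4743]
Step 5: x=[1.4967] v=[-3.0710]
Step 6: x=[1.2141] v=[-0.9421]
Step 7: x=[1.6369] v=[1.4093]
First v>=0 after going negative at step 7, time=2.1000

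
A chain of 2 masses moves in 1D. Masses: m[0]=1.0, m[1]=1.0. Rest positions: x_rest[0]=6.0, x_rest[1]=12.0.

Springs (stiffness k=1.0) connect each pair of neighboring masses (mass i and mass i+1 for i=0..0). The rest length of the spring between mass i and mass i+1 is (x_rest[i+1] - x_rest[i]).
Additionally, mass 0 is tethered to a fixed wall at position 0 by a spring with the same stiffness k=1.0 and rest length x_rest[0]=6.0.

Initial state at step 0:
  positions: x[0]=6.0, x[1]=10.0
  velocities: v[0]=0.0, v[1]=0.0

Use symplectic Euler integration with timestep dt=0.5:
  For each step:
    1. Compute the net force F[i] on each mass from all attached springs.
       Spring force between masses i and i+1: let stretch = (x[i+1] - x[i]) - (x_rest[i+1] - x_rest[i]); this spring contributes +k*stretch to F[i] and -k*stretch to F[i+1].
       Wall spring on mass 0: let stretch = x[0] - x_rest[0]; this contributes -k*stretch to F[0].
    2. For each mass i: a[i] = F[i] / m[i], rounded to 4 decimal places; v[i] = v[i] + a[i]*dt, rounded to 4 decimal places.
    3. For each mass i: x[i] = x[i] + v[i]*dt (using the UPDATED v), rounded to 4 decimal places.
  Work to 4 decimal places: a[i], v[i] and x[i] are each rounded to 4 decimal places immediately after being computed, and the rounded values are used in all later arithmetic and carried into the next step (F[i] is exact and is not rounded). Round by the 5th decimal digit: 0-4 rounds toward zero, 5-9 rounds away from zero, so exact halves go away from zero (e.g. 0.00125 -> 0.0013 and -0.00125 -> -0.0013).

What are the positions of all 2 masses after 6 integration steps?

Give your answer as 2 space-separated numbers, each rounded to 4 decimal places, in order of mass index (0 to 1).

Step 0: x=[6.0000 10.0000] v=[0.0000 0.0000]
Step 1: x=[5.5000 10.5000] v=[-1.0000 1.0000]
Step 2: x=[4.8750 11.2500] v=[-1.2500 1.5000]
Step 3: x=[4.6250 11.9063] v=[-0.5000 1.3125]
Step 4: x=[5.0391 12.2423] v=[0.8282 0.6719]
Step 5: x=[5.9943 12.2775] v=[1.9103 0.0703]
Step 6: x=[7.0217 12.2419] v=[2.0548 -0.0713]

Answer: 7.0217 12.2419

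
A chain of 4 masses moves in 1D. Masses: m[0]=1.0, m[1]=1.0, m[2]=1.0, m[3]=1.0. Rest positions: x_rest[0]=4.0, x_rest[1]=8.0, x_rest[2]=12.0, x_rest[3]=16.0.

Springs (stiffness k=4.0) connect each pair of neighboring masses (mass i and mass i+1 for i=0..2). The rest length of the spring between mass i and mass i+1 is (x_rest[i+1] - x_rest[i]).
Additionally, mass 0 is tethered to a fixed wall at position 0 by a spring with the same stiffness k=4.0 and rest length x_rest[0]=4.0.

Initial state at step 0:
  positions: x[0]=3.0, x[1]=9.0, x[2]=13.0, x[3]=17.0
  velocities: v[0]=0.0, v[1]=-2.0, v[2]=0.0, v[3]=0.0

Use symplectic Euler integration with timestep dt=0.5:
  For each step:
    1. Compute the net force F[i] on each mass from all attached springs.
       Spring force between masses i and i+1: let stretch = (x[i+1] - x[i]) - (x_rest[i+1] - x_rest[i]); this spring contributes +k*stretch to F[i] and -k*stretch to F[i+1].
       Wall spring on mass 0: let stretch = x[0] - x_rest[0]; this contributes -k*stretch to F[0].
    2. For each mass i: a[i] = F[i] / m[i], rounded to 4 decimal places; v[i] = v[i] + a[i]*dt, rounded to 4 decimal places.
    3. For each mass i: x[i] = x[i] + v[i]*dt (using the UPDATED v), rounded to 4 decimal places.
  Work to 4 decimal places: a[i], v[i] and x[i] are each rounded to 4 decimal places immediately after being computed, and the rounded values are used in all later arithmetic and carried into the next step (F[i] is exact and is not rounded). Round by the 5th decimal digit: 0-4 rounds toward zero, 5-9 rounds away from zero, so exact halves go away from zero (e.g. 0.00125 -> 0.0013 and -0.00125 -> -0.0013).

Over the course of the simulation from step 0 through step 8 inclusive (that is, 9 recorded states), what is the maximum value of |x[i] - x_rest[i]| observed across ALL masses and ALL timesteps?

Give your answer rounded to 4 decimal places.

Step 0: x=[3.0000 9.0000 13.0000 17.0000] v=[0.0000 -2.0000 0.0000 0.0000]
Step 1: x=[6.0000 6.0000 13.0000 17.0000] v=[6.0000 -6.0000 0.0000 0.0000]
Step 2: x=[3.0000 10.0000 10.0000 17.0000] v=[-6.0000 8.0000 -6.0000 0.0000]
Step 3: x=[4.0000 7.0000 14.0000 14.0000] v=[2.0000 -6.0000 8.0000 -6.0000]
Step 4: x=[4.0000 8.0000 11.0000 15.0000] v=[0.0000 2.0000 -6.0000 2.0000]
Step 5: x=[4.0000 8.0000 9.0000 16.0000] v=[0.0000 0.0000 -4.0000 2.0000]
Step 6: x=[4.0000 5.0000 13.0000 14.0000] v=[0.0000 -6.0000 8.0000 -4.0000]
Step 7: x=[1.0000 9.0000 10.0000 15.0000] v=[-6.0000 8.0000 -6.0000 2.0000]
Step 8: x=[5.0000 6.0000 11.0000 15.0000] v=[8.0000 -6.0000 2.0000 0.0000]
Max displacement = 3.0000

Answer: 3.0000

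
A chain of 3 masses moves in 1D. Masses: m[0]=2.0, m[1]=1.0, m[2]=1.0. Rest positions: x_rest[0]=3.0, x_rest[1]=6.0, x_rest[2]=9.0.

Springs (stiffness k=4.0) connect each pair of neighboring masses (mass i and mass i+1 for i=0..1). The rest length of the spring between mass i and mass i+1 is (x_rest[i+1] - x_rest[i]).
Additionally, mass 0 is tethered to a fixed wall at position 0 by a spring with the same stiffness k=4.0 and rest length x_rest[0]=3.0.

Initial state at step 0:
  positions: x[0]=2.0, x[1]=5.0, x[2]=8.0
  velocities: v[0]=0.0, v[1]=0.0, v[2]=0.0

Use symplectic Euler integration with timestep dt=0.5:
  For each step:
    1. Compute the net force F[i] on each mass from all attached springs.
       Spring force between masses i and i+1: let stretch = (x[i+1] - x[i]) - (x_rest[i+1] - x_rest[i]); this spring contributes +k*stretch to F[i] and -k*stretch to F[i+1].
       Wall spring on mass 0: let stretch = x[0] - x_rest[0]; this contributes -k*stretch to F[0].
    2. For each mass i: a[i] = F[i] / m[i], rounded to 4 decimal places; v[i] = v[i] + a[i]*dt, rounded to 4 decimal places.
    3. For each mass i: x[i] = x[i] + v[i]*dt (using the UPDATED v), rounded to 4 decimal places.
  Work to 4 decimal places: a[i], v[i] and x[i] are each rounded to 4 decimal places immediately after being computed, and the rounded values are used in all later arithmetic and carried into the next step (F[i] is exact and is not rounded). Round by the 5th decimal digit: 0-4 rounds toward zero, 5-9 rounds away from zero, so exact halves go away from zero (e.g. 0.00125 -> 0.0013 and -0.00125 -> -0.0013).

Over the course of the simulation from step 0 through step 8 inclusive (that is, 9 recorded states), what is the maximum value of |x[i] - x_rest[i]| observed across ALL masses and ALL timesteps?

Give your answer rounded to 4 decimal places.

Answer: 1.5000

Derivation:
Step 0: x=[2.0000 5.0000 8.0000] v=[0.0000 0.0000 0.0000]
Step 1: x=[2.5000 5.0000 8.0000] v=[1.0000 0.0000 0.0000]
Step 2: x=[3.0000 5.5000 8.0000] v=[1.0000 1.0000 0.0000]
Step 3: x=[3.2500 6.0000 8.5000] v=[0.5000 1.0000 1.0000]
Step 4: x=[3.2500 6.2500 9.5000] v=[0.0000 0.5000 2.0000]
Step 5: x=[3.1250 6.7500 10.2500] v=[-0.2500 1.0000 1.5000]
Step 6: x=[3.2500 7.1250 10.5000] v=[0.2500 0.7500 0.5000]
Step 7: x=[3.6875 7.0000 10.3750] v=[0.8750 -0.2500 -0.2500]
Step 8: x=[3.9375 6.9375 9.8750] v=[0.5000 -0.1250 -1.0000]
Max displacement = 1.5000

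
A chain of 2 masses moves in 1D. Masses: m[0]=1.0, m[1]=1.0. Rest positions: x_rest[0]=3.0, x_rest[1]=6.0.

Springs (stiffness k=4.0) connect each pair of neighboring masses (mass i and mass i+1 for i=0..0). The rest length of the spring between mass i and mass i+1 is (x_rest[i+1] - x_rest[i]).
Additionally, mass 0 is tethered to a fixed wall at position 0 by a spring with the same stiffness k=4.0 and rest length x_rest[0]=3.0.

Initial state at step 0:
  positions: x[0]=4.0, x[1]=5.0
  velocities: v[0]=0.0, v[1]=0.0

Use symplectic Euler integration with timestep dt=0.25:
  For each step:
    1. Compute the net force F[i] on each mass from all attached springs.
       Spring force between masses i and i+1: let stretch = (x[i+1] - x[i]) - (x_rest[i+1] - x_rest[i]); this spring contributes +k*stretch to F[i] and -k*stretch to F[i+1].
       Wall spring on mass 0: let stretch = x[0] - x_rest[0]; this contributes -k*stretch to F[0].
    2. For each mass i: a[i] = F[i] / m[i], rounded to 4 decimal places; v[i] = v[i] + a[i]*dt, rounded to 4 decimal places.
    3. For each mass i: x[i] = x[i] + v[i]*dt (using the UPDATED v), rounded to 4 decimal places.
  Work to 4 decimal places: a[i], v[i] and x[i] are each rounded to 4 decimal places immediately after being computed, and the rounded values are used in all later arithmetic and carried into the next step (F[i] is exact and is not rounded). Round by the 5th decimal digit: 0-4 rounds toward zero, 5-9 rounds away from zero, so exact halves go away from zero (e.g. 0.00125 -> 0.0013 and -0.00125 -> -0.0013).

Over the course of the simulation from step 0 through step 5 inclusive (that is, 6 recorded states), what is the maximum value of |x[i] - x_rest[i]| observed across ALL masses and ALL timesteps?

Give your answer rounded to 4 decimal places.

Answer: 1.3281

Derivation:
Step 0: x=[4.0000 5.0000] v=[0.0000 0.0000]
Step 1: x=[3.2500 5.5000] v=[-3.0000 2.0000]
Step 2: x=[2.2500 6.1875] v=[-4.0000 2.7500]
Step 3: x=[1.6719 6.6406] v=[-2.3125 1.8125]
Step 4: x=[1.9180 6.6016] v=[0.9843 -0.1562]
Step 5: x=[2.8555 6.1417] v=[3.7499 -1.8398]
Max displacement = 1.3281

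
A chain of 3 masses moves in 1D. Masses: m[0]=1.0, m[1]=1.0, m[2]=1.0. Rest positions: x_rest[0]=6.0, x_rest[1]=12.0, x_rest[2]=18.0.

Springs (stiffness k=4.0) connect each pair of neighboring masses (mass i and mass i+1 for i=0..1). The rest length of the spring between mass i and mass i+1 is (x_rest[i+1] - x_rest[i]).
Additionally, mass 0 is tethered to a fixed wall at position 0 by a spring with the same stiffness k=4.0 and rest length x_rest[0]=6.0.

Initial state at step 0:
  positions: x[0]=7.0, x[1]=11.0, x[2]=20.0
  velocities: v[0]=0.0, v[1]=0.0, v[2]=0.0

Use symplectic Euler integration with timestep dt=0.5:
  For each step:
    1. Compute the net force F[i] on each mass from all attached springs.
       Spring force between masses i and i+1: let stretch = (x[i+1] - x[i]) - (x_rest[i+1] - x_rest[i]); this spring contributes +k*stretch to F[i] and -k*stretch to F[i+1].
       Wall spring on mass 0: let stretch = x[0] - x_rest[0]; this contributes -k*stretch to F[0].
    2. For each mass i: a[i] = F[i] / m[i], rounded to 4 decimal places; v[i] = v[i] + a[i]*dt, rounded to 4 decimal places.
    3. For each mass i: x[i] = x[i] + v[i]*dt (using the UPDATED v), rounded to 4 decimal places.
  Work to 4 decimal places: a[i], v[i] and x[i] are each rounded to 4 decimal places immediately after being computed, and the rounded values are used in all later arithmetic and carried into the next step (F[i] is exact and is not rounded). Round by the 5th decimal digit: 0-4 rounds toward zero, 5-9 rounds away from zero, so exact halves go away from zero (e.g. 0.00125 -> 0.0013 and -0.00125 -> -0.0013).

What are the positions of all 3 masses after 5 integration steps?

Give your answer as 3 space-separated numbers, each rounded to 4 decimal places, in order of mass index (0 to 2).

Answer: 8.0000 8.0000 19.0000

Derivation:
Step 0: x=[7.0000 11.0000 20.0000] v=[0.0000 0.0000 0.0000]
Step 1: x=[4.0000 16.0000 17.0000] v=[-6.0000 10.0000 -6.0000]
Step 2: x=[9.0000 10.0000 19.0000] v=[10.0000 -12.0000 4.0000]
Step 3: x=[6.0000 12.0000 18.0000] v=[-6.0000 4.0000 -2.0000]
Step 4: x=[3.0000 14.0000 17.0000] v=[-6.0000 4.0000 -2.0000]
Step 5: x=[8.0000 8.0000 19.0000] v=[10.0000 -12.0000 4.0000]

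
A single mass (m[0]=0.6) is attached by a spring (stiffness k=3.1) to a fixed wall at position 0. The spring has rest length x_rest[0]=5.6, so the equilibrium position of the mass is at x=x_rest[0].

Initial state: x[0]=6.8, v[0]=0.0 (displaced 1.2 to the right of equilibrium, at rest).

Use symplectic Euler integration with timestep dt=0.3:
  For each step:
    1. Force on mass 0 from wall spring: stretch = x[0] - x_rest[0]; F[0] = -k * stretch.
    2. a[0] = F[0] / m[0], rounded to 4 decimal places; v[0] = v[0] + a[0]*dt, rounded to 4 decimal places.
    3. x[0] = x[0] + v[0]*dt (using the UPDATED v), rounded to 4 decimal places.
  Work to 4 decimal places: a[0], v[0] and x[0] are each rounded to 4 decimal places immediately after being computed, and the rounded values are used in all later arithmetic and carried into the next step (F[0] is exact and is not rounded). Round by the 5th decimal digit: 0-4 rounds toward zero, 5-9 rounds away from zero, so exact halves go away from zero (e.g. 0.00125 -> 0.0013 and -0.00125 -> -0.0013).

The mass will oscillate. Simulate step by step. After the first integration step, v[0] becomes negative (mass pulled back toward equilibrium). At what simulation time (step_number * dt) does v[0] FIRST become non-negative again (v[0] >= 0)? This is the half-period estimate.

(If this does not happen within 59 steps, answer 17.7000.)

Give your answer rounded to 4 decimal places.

Step 0: x=[6.8000] v=[0.0000]
Step 1: x=[6.2420] v=[-1.8600]
Step 2: x=[5.3855] v=[-2.8551]
Step 3: x=[4.6287] v=[-2.5226]
Step 4: x=[4.3236] v=[-1.0171]
Step 5: x=[4.6120] v=[0.9613]
First v>=0 after going negative at step 5, time=1.5000

Answer: 1.5000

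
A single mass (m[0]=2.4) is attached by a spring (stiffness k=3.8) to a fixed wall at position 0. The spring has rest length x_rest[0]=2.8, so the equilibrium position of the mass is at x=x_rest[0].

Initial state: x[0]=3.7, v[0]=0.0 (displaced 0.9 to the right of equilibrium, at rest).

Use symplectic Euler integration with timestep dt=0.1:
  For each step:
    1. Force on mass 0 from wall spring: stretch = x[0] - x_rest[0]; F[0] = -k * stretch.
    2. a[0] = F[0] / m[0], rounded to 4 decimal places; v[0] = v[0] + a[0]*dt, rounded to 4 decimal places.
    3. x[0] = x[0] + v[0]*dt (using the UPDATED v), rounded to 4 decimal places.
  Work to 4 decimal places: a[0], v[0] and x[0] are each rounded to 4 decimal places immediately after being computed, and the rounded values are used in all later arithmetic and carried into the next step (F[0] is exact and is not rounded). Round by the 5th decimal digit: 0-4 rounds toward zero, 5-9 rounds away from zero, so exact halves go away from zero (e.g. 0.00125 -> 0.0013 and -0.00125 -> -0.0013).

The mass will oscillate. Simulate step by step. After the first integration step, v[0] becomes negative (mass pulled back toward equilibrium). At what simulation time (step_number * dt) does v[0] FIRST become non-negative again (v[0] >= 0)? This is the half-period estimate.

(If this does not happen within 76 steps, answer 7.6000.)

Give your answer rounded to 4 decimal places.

Step 0: x=[3.7000] v=[0.0000]
Step 1: x=[3.6858] v=[-0.1425]
Step 2: x=[3.6575] v=[-0.2828]
Step 3: x=[3.6156] v=[-0.4186]
Step 4: x=[3.5608] v=[-0.5477]
Step 5: x=[3.4940] v=[-0.6682]
Step 6: x=[3.4162] v=[-0.7781]
Step 7: x=[3.3286] v=[-0.8757]
Step 8: x=[3.2327] v=[-0.9594]
Step 9: x=[3.1299] v=[-1.0279]
Step 10: x=[3.0219] v=[-1.0801]
Step 11: x=[2.9104] v=[-1.1152]
Step 12: x=[2.7971] v=[-1.1327]
Step 13: x=[2.6839] v=[-1.1322]
Step 14: x=[2.5725] v=[-1.1138]
Step 15: x=[2.4647] v=[-1.0778]
Step 16: x=[2.3622] v=[-1.0247]
Step 17: x=[2.2667] v=[-0.9554]
Step 18: x=[2.1796] v=[-0.8710]
Step 19: x=[2.1023] v=[-0.7728]
Step 20: x=[2.0361] v=[-0.6623]
Step 21: x=[1.9820] v=[-0.5414]
Step 22: x=[1.9408] v=[-0.4119]
Step 23: x=[1.9132] v=[-0.2759]
Step 24: x=[1.8997] v=[-0.1355]
Step 25: x=[1.9004] v=[0.0071]
First v>=0 after going negative at step 25, time=2.5000

Answer: 2.5000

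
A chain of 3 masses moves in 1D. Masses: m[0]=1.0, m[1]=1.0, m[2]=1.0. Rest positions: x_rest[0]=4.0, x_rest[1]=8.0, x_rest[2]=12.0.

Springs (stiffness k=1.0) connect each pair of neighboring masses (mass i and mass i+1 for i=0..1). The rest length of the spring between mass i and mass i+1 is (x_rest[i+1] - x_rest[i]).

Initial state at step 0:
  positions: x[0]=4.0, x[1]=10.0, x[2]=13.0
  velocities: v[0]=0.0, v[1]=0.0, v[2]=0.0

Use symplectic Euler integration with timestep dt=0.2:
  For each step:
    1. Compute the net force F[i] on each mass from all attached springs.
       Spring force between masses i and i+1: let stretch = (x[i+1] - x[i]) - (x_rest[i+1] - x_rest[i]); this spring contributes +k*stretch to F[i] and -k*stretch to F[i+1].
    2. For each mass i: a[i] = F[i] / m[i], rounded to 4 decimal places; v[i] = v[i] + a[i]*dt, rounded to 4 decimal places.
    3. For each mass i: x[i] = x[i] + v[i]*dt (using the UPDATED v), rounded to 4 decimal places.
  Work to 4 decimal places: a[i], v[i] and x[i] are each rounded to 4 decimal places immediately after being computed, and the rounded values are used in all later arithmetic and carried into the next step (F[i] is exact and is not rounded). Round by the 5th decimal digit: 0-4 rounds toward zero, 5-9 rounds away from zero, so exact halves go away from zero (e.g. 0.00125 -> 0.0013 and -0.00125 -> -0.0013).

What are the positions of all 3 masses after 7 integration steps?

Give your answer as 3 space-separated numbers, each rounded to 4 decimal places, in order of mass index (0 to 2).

Step 0: x=[4.0000 10.0000 13.0000] v=[0.0000 0.0000 0.0000]
Step 1: x=[4.0800 9.8800 13.0400] v=[0.4000 -0.6000 0.2000]
Step 2: x=[4.2320 9.6544 13.1136] v=[0.7600 -1.1280 0.3680]
Step 3: x=[4.4409 9.3503 13.2088] v=[1.0445 -1.5206 0.4762]
Step 4: x=[4.6862 9.0041 13.3097] v=[1.2264 -1.7308 0.5045]
Step 5: x=[4.9442 8.6574 13.3984] v=[1.2900 -1.7333 0.4434]
Step 6: x=[5.1907 8.3519 13.4574] v=[1.2326 -1.5277 0.2952]
Step 7: x=[5.4037 8.1241 13.4722] v=[1.0648 -1.1388 0.0741]

Answer: 5.4037 8.1241 13.4722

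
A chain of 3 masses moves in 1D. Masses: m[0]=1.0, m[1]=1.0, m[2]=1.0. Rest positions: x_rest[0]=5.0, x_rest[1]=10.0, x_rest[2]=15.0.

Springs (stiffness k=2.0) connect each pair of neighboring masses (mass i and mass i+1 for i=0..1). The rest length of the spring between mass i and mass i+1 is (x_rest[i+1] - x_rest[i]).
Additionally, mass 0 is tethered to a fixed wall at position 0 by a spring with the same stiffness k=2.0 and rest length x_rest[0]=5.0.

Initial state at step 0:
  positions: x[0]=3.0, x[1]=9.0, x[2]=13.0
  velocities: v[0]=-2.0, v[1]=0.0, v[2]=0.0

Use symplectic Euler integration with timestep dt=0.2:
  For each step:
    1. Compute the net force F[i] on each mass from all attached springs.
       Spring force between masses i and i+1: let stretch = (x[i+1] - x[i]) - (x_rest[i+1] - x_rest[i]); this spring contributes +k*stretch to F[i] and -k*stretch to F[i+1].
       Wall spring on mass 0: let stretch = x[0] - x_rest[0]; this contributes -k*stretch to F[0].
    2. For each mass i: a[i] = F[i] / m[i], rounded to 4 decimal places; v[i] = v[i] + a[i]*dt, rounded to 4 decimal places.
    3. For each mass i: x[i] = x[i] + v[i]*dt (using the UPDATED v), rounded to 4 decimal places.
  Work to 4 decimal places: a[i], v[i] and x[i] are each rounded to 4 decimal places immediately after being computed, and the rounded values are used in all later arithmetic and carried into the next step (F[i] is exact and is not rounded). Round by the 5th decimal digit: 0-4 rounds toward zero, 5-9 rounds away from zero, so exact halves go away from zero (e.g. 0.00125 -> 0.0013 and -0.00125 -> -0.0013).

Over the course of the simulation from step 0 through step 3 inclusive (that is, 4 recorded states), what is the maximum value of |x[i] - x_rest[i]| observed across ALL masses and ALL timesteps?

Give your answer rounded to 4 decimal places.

Answer: 2.1600

Derivation:
Step 0: x=[3.0000 9.0000 13.0000] v=[-2.0000 0.0000 0.0000]
Step 1: x=[2.8400 8.8400 13.0800] v=[-0.8000 -0.8000 0.4000]
Step 2: x=[2.9328 8.5392 13.2208] v=[0.4640 -1.5040 0.7040]
Step 3: x=[3.2395 8.1644 13.3871] v=[1.5334 -1.8739 0.8314]
Max displacement = 2.1600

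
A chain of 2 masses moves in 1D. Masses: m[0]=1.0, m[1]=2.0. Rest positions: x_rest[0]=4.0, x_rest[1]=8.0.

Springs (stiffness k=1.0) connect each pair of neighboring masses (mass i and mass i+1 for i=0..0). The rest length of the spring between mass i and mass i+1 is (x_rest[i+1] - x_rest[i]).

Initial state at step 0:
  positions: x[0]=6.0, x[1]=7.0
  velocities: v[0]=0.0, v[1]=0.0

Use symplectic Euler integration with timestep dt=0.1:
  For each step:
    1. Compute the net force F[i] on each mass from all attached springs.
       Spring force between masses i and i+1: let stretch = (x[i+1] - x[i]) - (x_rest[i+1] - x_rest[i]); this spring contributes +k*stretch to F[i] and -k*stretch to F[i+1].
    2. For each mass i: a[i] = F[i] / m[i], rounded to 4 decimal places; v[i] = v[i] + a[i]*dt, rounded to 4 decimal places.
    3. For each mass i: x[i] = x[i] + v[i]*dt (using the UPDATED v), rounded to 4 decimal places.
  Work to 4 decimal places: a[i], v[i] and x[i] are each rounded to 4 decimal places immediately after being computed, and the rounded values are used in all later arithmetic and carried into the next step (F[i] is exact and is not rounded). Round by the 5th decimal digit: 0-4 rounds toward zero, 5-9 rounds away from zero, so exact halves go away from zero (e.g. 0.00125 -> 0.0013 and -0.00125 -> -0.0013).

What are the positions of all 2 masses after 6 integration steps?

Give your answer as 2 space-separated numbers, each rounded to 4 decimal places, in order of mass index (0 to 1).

Answer: 5.4011 7.2996

Derivation:
Step 0: x=[6.0000 7.0000] v=[0.0000 0.0000]
Step 1: x=[5.9700 7.0150] v=[-0.3000 0.1500]
Step 2: x=[5.9105 7.0448] v=[-0.5955 0.2978]
Step 3: x=[5.8223 7.0889] v=[-0.8821 0.4411]
Step 4: x=[5.7068 7.1467] v=[-1.1554 0.5778]
Step 5: x=[5.5657 7.2173] v=[-1.4114 0.7058]
Step 6: x=[5.4011 7.2996] v=[-1.6462 0.8232]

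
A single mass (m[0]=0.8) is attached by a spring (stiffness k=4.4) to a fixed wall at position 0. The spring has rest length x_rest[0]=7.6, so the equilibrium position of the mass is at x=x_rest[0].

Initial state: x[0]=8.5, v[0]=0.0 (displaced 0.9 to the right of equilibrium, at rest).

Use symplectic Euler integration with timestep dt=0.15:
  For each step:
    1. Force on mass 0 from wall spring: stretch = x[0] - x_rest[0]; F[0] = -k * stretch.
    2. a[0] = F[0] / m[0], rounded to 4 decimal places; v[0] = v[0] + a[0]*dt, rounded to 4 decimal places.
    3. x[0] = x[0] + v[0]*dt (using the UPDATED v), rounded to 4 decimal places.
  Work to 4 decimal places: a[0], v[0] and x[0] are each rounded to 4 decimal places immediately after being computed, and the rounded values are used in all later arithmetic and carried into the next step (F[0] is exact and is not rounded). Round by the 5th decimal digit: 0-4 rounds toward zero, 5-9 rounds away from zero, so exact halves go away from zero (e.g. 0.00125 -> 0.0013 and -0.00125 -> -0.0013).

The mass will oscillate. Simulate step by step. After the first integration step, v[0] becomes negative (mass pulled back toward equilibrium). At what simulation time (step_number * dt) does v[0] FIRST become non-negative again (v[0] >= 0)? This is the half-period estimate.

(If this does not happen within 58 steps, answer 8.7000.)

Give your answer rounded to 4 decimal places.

Step 0: x=[8.5000] v=[0.0000]
Step 1: x=[8.3886] v=[-0.7425]
Step 2: x=[8.1796] v=[-1.3931]
Step 3: x=[7.8989] v=[-1.8713]
Step 4: x=[7.5812] v=[-2.1179]
Step 5: x=[7.2658] v=[-2.1024]
Step 6: x=[6.9918] v=[-1.8267]
Step 7: x=[6.7931] v=[-1.3249]
Step 8: x=[6.6942] v=[-0.6592]
Step 9: x=[6.7074] v=[0.0881]
First v>=0 after going negative at step 9, time=1.3500

Answer: 1.3500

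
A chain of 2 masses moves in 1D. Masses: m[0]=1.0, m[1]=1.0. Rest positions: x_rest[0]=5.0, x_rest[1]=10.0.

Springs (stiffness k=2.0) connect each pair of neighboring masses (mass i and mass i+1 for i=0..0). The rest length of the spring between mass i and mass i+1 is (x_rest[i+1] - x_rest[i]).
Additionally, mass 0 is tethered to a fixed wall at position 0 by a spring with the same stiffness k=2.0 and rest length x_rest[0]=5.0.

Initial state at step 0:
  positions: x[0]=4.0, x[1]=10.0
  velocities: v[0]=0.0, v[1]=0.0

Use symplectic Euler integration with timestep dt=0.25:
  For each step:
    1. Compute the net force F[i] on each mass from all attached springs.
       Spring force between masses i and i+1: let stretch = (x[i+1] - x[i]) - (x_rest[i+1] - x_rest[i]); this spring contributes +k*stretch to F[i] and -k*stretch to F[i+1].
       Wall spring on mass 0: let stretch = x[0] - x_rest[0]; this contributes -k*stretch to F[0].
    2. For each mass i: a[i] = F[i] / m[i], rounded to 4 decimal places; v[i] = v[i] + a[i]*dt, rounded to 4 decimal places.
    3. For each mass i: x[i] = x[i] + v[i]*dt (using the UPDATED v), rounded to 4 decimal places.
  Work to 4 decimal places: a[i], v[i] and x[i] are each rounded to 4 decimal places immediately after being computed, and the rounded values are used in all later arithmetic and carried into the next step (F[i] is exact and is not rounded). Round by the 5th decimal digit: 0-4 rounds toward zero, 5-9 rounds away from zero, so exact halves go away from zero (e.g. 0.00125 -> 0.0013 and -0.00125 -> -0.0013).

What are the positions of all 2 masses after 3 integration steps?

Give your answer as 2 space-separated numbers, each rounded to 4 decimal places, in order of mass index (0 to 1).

Answer: 5.1348 9.4688

Derivation:
Step 0: x=[4.0000 10.0000] v=[0.0000 0.0000]
Step 1: x=[4.2500 9.8750] v=[1.0000 -0.5000]
Step 2: x=[4.6719 9.6719] v=[1.6875 -0.8125]
Step 3: x=[5.1348 9.4688] v=[1.8516 -0.8125]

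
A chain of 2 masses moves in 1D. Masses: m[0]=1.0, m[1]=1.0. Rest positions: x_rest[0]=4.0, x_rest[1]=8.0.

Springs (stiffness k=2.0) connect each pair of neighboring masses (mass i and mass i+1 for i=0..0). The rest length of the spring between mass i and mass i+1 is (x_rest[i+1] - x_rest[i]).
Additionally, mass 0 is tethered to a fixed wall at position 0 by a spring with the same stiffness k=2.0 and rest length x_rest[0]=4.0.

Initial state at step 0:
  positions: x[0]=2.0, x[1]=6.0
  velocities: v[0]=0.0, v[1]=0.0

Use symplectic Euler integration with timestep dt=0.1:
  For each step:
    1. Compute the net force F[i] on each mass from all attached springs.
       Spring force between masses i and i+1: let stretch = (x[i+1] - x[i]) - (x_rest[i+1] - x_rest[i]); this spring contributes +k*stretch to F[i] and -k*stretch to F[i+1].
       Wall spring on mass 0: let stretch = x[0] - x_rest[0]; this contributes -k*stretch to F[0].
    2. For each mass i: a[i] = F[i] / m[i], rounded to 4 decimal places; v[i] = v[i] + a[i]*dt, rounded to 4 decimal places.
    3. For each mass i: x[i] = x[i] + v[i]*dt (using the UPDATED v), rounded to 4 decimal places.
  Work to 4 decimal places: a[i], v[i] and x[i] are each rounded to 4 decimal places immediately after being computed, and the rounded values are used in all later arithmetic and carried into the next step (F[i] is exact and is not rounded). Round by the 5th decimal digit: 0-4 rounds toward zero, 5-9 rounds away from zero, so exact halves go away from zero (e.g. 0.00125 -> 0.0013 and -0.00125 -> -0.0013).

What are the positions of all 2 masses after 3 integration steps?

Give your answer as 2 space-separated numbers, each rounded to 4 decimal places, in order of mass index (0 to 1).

Answer: 2.2321 6.0040

Derivation:
Step 0: x=[2.0000 6.0000] v=[0.0000 0.0000]
Step 1: x=[2.0400 6.0000] v=[0.4000 0.0000]
Step 2: x=[2.1184 6.0008] v=[0.7840 0.0080]
Step 3: x=[2.2321 6.0040] v=[1.1368 0.0315]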